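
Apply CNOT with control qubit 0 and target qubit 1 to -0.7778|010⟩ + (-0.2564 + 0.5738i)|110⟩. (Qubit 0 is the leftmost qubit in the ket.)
-0.7778|010⟩ + (-0.2564 + 0.5738i)|100⟩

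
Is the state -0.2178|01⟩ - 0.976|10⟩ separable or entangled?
Entangled

Writing the state as a|00⟩ + b|01⟩ + c|10⟩ + d|11⟩, it is a product state iff ad − bc = 0.
Here (a, b, c, d) = (0, -0.2178, -0.976, 0): ad − bc = (0)(0) − (-0.2178)(-0.976) = -0.2126 ≠ 0, so the state is entangled.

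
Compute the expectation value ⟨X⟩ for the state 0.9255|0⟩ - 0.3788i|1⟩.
0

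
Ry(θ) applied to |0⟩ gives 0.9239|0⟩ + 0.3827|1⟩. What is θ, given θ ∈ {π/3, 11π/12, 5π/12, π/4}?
π/4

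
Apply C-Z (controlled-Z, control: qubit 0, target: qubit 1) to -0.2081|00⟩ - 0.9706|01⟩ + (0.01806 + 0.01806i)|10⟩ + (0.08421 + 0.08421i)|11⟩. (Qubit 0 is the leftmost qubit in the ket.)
-0.2081|00⟩ - 0.9706|01⟩ + (0.01806 + 0.01806i)|10⟩ + (-0.08421 - 0.08421i)|11⟩

C-Z leaves the control-|0⟩ kets |00⟩, |01⟩ unchanged and applies Z to qubit 1 on the control-|1⟩ pair (|10⟩, |11⟩).
Z = [[1, 0], [0, -1]].
With a = amp(|10⟩) = (0.01806 + 0.01806i) and b = amp(|11⟩) = (0.08421 + 0.08421i):
new amp(|10⟩) = (1)·a = (0.01806 + 0.01806i)
new amp(|11⟩) = (-1)·b = (-0.08421 - 0.08421i)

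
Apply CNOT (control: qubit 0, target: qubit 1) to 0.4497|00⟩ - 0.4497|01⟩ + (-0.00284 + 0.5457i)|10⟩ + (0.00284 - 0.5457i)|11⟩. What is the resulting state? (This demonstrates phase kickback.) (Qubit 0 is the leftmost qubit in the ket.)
0.4497|00⟩ - 0.4497|01⟩ + (0.00284 - 0.5457i)|10⟩ + (-0.00284 + 0.5457i)|11⟩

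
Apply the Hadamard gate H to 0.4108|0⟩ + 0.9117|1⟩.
0.9351|0⟩ - 0.3542|1⟩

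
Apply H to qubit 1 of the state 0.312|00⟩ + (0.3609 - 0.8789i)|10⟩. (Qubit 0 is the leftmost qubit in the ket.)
0.2206|00⟩ + 0.2206|01⟩ + (0.2552 - 0.6215i)|10⟩ + (0.2552 - 0.6215i)|11⟩

H on qubit 1 mixes each pair of kets that differ only in qubit 1: amplitudes (a, b) of (|…0…⟩, |…1…⟩) become ((a + b)/√2, (a − b)/√2). Kets absent from the input have amplitude 0.
(|00⟩, |01⟩): (a, b) = (0.312, 0) → (0.2206, 0.2206)
(|10⟩, |11⟩): (a, b) = ((0.3609 - 0.8789i), 0) → ((0.2552 - 0.6215i), (0.2552 - 0.6215i))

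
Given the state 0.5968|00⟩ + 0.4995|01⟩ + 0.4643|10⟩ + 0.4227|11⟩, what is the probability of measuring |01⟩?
0.2495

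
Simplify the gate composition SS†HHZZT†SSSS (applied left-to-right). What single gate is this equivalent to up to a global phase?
T†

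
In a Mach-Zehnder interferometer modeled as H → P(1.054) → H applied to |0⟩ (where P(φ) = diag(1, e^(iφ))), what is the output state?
(0.747 + 0.4347i)|0⟩ + (0.253 - 0.4347i)|1⟩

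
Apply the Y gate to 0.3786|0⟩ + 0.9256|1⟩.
-0.9256i|0⟩ + 0.3786i|1⟩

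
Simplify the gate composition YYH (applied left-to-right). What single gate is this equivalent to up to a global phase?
H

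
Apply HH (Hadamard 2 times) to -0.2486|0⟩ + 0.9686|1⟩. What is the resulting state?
-0.2486|0⟩ + 0.9686|1⟩

H² = I, so an even number of Hadamards cancels: H^2 = I and the state is unchanged.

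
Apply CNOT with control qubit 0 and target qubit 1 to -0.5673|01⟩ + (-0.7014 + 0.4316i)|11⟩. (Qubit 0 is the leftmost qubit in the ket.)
-0.5673|01⟩ + (-0.7014 + 0.4316i)|10⟩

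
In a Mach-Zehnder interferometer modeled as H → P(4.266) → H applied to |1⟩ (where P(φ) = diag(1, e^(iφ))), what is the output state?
(0.7159 + 0.451i)|0⟩ + (0.2841 - 0.451i)|1⟩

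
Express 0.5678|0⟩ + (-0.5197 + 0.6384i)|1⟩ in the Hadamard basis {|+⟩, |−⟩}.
(0.03401 + 0.4514i)|+⟩ + (0.769 - 0.4514i)|−⟩

With |ψ⟩ = α|0⟩ + β|1⟩, the Hadamard-basis coefficients are ⟨+|ψ⟩ = (α + β)/√2 and ⟨−|ψ⟩ = (α − β)/√2.
Here α = 0.5678, β = (-0.5197 + 0.6384i): (α + β)/√2 = (0.03401 + 0.4514i), (α − β)/√2 = (0.769 - 0.4514i).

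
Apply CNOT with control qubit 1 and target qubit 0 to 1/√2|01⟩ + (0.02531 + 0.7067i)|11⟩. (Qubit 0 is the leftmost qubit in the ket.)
(0.02531 + 0.7067i)|01⟩ + 1/√2|11⟩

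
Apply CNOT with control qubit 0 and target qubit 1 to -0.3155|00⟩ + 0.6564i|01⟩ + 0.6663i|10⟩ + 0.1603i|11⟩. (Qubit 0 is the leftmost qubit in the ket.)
-0.3155|00⟩ + 0.6564i|01⟩ + 0.1603i|10⟩ + 0.6663i|11⟩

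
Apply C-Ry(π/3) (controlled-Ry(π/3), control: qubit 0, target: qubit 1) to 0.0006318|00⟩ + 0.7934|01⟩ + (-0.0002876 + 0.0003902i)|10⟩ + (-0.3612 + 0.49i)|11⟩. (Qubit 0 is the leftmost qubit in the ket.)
0.0006318|00⟩ + 0.7934|01⟩ + (0.1804 - 0.2447i)|10⟩ + (-0.313 + 0.4245i)|11⟩

C-Ry(π/3) leaves the control-|0⟩ kets |00⟩, |01⟩ unchanged and applies Ry(π/3) to qubit 1 on the control-|1⟩ pair (|10⟩, |11⟩).
Ry(π/3) = [[cos(θ/2), −sin(θ/2)], [sin(θ/2), cos(θ/2)]]; θ = π/3, cos(θ/2) ≈ 0.866025, sin(θ/2) ≈ 0.5.
With a = amp(|10⟩) = (-0.0002876 + 0.0003902i) and b = amp(|11⟩) = (-0.3612 + 0.49i):
new amp(|10⟩) = (0.866025)·a + (-0.5)·b = (0.1804 - 0.2447i)
new amp(|11⟩) = (0.5)·a + (0.866025)·b = (-0.313 + 0.4245i)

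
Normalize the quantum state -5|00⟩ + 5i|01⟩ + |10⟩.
-0.7001|00⟩ + 0.7001i|01⟩ + 0.14|10⟩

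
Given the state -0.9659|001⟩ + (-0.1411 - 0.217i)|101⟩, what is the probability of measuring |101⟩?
0.067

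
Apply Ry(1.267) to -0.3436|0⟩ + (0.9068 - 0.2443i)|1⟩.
(-0.8137 + 0.1446i)|0⟩ + (0.5274 - 0.1969i)|1⟩

Ry(1.267) = [[cos(θ/2), −sin(θ/2)], [sin(θ/2), cos(θ/2)]]; θ = 1.267, cos(θ/2) ≈ 0.805961, sin(θ/2) ≈ 0.591969.
With a = amp(|0⟩) = -0.3436 and b = amp(|1⟩) = (0.9068 - 0.2443i):
new amp(|0⟩) = (0.805961)·a + (-0.591969)·b = (-0.8137 + 0.1446i)
new amp(|1⟩) = (0.591969)·a + (0.805961)·b = (0.5274 - 0.1969i)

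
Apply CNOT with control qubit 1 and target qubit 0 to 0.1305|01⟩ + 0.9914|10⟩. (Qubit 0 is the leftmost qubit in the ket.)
0.9914|10⟩ + 0.1305|11⟩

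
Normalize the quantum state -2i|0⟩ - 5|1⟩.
-0.3714i|0⟩ - 0.9285|1⟩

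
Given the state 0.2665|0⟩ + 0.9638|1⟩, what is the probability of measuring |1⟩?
0.9289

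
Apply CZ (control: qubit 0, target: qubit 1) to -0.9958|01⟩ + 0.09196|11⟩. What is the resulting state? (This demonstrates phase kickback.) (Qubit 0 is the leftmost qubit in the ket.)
-0.9958|01⟩ - 0.09196|11⟩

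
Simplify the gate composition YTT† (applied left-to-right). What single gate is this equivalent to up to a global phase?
Y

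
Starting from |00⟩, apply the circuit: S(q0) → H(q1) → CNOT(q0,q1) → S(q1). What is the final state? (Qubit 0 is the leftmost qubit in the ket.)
1/√2|00⟩ + (1/√2)i|01⟩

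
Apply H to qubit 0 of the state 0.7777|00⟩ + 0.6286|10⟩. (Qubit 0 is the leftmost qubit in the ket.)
0.9944|00⟩ + 0.1054|10⟩

H on qubit 0 mixes each pair of kets that differ only in qubit 0: amplitudes (a, b) of (|…0…⟩, |…1…⟩) become ((a + b)/√2, (a − b)/√2). Kets absent from the input have amplitude 0.
(|00⟩, |10⟩): (a, b) = (0.7777, 0.6286) → (0.9944, 0.1054)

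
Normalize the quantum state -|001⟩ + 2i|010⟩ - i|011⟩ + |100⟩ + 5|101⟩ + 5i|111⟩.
-0.1325|001⟩ + 0.2649i|010⟩ - 0.1325i|011⟩ + 0.1325|100⟩ + 0.6623|101⟩ + 0.6623i|111⟩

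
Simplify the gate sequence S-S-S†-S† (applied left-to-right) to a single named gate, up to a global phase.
I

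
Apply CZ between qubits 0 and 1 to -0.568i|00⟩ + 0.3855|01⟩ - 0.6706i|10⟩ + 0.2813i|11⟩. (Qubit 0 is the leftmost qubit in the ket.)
-0.568i|00⟩ + 0.3855|01⟩ - 0.6706i|10⟩ - 0.2813i|11⟩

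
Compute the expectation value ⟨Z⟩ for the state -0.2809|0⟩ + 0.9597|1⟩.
-0.8421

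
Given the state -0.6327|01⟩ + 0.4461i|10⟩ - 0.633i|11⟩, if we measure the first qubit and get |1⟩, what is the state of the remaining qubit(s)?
0.5761i|0⟩ - 0.8174i|1⟩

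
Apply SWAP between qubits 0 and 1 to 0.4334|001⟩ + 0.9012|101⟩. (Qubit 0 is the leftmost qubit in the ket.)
0.4334|001⟩ + 0.9012|011⟩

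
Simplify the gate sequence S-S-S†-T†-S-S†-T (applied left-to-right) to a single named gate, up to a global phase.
S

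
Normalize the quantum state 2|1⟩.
|1⟩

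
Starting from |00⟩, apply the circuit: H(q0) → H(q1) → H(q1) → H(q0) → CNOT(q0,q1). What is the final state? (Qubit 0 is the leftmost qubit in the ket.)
|00⟩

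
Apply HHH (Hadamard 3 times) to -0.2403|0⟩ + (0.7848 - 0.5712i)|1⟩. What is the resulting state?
(0.385 - 0.4039i)|0⟩ + (-0.7249 + 0.4039i)|1⟩

H² = I, so H^3 = H: a single Hadamard. With (a, b) = (-0.2403, (0.7848 - 0.5712i)), H gives ((a + b)/√2, (a − b)/√2) = ((0.385 - 0.4039i), (-0.7249 + 0.4039i)).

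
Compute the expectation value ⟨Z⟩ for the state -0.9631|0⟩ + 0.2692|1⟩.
0.8551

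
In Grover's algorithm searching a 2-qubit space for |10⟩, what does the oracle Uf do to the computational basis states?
Uf|x⟩ = -|x⟩ if x = 10, else |x⟩ (phase flip on target)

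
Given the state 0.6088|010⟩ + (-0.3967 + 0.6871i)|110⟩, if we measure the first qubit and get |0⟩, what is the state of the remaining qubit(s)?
|10⟩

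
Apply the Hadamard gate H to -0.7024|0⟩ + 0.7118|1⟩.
0.006647|0⟩ - |1⟩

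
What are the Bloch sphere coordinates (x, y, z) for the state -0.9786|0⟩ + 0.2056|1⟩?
(-0.4024, 0, 0.9154)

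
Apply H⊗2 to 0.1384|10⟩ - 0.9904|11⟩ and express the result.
-0.426|00⟩ + 0.5644|01⟩ + 0.426|10⟩ - 0.5644|11⟩

H⊗2 gives amp(|y⟩) = (1/2) Σ_x (−1)^(x·y) amp(|x⟩), where x·y is the number of positions in which both x and y have a 1.
|00⟩: (0.1384 - 0.9904)/2 = -0.426
|01⟩: (0.1384 + 0.9904)/2 = 0.5644
|10⟩: (-0.1384 + 0.9904)/2 = 0.426
|11⟩: (-0.1384 - 0.9904)/2 = -0.5644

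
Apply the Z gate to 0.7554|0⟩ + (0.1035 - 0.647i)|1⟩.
0.7554|0⟩ + (-0.1035 + 0.647i)|1⟩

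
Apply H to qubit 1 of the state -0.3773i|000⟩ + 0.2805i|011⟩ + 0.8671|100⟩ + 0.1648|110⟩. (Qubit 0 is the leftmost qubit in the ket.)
-0.2668i|000⟩ + 0.1983i|001⟩ - 0.2668i|010⟩ - 0.1983i|011⟩ + 0.7297|100⟩ + 0.4966|110⟩

H on qubit 1 mixes each pair of kets that differ only in qubit 1: amplitudes (a, b) of (|…0…⟩, |…1…⟩) become ((a + b)/√2, (a − b)/√2). Kets absent from the input have amplitude 0.
(|000⟩, |010⟩): (a, b) = (-0.3773i, 0) → (-0.2668i, -0.2668i)
(|001⟩, |011⟩): (a, b) = (0, 0.2805i) → (0.1983i, -0.1983i)
(|100⟩, |110⟩): (a, b) = (0.8671, 0.1648) → (0.7297, 0.4966)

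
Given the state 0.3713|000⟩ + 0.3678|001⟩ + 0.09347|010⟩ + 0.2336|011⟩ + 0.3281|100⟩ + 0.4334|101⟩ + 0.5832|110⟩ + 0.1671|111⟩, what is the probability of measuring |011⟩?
0.05457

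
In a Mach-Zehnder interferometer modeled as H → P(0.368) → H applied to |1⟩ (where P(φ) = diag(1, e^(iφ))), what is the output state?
(0.03348 - 0.1799i)|0⟩ + (0.9665 + 0.1799i)|1⟩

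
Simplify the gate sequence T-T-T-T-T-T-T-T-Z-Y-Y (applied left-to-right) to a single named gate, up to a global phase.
Z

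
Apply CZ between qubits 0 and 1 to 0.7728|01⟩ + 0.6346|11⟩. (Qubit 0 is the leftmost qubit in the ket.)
0.7728|01⟩ - 0.6346|11⟩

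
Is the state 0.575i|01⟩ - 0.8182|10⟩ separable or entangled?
Entangled

Writing the state as a|00⟩ + b|01⟩ + c|10⟩ + d|11⟩, it is a product state iff ad − bc = 0.
Here (a, b, c, d) = (0, 0.575i, -0.8182, 0): ad − bc = (0)(0) − (0.575i)(-0.8182) = 0.4705i ≠ 0, so the state is entangled.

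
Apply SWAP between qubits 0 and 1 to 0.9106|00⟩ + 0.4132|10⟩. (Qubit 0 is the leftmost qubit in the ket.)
0.9106|00⟩ + 0.4132|01⟩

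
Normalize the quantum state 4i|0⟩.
i|0⟩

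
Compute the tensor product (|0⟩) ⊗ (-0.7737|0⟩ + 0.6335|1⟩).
-0.7737|00⟩ + 0.6335|01⟩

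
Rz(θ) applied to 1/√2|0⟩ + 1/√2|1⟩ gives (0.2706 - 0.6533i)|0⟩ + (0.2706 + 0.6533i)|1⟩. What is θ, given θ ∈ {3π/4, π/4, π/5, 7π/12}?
3π/4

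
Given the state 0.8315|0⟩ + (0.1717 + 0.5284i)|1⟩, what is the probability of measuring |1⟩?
0.3087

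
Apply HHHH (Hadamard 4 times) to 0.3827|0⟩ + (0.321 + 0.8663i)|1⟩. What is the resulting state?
0.3827|0⟩ + (0.321 + 0.8663i)|1⟩

H² = I, so an even number of Hadamards cancels: H^4 = I and the state is unchanged.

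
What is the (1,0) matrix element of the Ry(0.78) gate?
0.3802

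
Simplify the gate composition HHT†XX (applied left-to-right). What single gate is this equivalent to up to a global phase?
T†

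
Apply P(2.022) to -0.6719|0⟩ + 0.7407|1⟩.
-0.6719|0⟩ + (-0.323 + 0.6666i)|1⟩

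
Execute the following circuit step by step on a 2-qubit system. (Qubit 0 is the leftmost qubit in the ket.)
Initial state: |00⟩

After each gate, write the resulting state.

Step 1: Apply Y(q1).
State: i|01⟩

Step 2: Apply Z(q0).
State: i|01⟩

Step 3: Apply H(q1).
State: (1/√2)i|00⟩ - (1/√2)i|01⟩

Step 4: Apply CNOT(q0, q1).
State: (1/√2)i|00⟩ - (1/√2)i|01⟩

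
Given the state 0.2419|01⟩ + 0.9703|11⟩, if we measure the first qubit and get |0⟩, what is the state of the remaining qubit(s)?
|1⟩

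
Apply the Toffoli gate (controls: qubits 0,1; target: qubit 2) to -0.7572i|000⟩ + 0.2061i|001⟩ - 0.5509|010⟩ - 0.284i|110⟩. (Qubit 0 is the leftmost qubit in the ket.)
-0.7572i|000⟩ + 0.2061i|001⟩ - 0.5509|010⟩ - 0.284i|111⟩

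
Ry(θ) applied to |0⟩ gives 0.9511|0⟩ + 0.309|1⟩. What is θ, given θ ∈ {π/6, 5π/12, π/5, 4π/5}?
π/5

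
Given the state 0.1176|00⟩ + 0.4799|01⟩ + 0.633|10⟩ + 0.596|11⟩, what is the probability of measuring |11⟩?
0.3552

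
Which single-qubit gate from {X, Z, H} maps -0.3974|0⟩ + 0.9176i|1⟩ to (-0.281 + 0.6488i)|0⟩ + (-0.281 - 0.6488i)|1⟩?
H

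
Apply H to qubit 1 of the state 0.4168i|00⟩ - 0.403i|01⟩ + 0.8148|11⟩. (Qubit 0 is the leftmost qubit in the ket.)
0.009758i|00⟩ + 0.5797i|01⟩ + 0.5762|10⟩ - 0.5762|11⟩

H on qubit 1 mixes each pair of kets that differ only in qubit 1: amplitudes (a, b) of (|…0…⟩, |…1…⟩) become ((a + b)/√2, (a − b)/√2). Kets absent from the input have amplitude 0.
(|00⟩, |01⟩): (a, b) = (0.4168i, -0.403i) → (0.009758i, 0.5797i)
(|10⟩, |11⟩): (a, b) = (0, 0.8148) → (0.5762, -0.5762)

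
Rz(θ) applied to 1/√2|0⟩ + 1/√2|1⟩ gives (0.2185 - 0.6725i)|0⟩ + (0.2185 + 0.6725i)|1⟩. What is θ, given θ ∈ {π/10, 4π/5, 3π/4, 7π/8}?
4π/5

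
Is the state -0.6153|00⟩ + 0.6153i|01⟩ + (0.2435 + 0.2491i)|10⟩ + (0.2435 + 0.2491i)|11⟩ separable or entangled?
Entangled

Writing the state as a|00⟩ + b|01⟩ + c|10⟩ + d|11⟩, it is a product state iff ad − bc = 0.
Here (a, b, c, d) = (-0.6153, 0.6153i, (0.2435 + 0.2491i), (0.2435 + 0.2491i)): ad − bc = (-0.6153)(0.2435 + 0.2491i) − (0.6153i)(0.2435 + 0.2491i) = (0.003446 - 0.3031i) ≠ 0, so the state is entangled.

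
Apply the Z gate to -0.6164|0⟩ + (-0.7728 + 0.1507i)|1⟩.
-0.6164|0⟩ + (0.7728 - 0.1507i)|1⟩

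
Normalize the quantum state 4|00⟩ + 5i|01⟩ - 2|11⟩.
0.5963|00⟩ + 0.7454i|01⟩ - 0.2981|11⟩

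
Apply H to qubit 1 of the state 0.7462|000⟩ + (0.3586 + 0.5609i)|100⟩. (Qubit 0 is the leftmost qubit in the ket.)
0.5276|000⟩ + 0.5276|010⟩ + (0.2536 + 0.3966i)|100⟩ + (0.2536 + 0.3966i)|110⟩

H on qubit 1 mixes each pair of kets that differ only in qubit 1: amplitudes (a, b) of (|…0…⟩, |…1…⟩) become ((a + b)/√2, (a − b)/√2). Kets absent from the input have amplitude 0.
(|000⟩, |010⟩): (a, b) = (0.7462, 0) → (0.5276, 0.5276)
(|100⟩, |110⟩): (a, b) = ((0.3586 + 0.5609i), 0) → ((0.2536 + 0.3966i), (0.2536 + 0.3966i))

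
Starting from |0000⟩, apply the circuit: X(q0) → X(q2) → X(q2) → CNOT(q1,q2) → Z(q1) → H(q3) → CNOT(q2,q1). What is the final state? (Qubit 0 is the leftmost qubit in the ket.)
1/√2|1000⟩ + 1/√2|1001⟩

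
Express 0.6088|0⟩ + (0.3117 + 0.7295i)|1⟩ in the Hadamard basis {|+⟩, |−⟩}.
(0.6509 + 0.5158i)|+⟩ + (0.2101 - 0.5158i)|−⟩

With |ψ⟩ = α|0⟩ + β|1⟩, the Hadamard-basis coefficients are ⟨+|ψ⟩ = (α + β)/√2 and ⟨−|ψ⟩ = (α − β)/√2.
Here α = 0.6088, β = (0.3117 + 0.7295i): (α + β)/√2 = (0.6509 + 0.5158i), (α − β)/√2 = (0.2101 - 0.5158i).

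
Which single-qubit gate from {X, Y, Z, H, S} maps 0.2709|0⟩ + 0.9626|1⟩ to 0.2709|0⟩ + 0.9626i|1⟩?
S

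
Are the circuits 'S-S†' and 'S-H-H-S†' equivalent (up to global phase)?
Yes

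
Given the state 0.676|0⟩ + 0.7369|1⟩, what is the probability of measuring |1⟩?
0.543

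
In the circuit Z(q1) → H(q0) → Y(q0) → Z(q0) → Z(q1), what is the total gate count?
5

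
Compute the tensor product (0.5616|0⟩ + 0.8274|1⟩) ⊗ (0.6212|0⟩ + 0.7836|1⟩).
0.3489|00⟩ + 0.4401|01⟩ + 0.514|10⟩ + 0.6484|11⟩

amp(|b₁b₂…⟩) = product of the factor amplitudes for bits b₁, b₂, …; only kets whose every factor amplitude is nonzero survive.
|00⟩: (0.5616)(0.6212) = 0.3489
|01⟩: (0.5616)(0.7836) = 0.4401
|10⟩: (0.8274)(0.6212) = 0.514
|11⟩: (0.8274)(0.7836) = 0.6484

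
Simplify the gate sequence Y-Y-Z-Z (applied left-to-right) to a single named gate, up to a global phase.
I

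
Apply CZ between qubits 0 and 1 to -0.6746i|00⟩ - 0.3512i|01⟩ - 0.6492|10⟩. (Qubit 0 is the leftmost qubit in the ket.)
-0.6746i|00⟩ - 0.3512i|01⟩ - 0.6492|10⟩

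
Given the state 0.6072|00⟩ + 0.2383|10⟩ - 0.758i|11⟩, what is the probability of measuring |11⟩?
0.5746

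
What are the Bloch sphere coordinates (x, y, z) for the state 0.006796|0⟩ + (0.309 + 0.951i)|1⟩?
(0.0042, 0.01293, -0.9998)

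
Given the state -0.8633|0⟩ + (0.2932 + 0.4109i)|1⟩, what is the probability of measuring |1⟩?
0.2548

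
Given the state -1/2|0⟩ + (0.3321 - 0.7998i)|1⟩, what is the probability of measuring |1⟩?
0.75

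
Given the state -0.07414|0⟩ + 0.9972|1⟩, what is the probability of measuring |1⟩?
0.9944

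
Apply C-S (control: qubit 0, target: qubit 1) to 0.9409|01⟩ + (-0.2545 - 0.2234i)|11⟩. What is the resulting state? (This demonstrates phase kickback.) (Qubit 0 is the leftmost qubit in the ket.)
0.9409|01⟩ + (0.2234 - 0.2545i)|11⟩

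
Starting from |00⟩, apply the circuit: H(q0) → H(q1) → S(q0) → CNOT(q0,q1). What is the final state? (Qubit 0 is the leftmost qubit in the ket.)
1/2|00⟩ + 1/2|01⟩ + (1/2)i|10⟩ + (1/2)i|11⟩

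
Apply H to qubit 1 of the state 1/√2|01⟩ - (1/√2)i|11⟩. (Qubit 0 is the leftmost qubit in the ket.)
1/2|00⟩ - 1/2|01⟩ - (1/2)i|10⟩ + (1/2)i|11⟩

H on qubit 1 mixes each pair of kets that differ only in qubit 1: amplitudes (a, b) of (|…0…⟩, |…1…⟩) become ((a + b)/√2, (a − b)/√2). Kets absent from the input have amplitude 0.
(|00⟩, |01⟩): (a, b) = (0, 1/√2) → (1/2, -1/2)
(|10⟩, |11⟩): (a, b) = (0, -(1/√2)i) → (-(1/2)i, (1/2)i)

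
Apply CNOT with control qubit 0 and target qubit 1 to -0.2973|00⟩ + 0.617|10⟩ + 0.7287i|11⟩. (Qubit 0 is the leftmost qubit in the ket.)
-0.2973|00⟩ + 0.7287i|10⟩ + 0.617|11⟩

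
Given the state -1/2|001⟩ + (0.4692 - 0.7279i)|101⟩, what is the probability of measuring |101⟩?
0.75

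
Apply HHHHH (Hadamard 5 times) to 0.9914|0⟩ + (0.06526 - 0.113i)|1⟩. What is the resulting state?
(0.7472 - 0.0799i)|0⟩ + (0.6549 + 0.0799i)|1⟩

H² = I, so H^5 = H: a single Hadamard. With (a, b) = (0.9914, (0.06526 - 0.113i)), H gives ((a + b)/√2, (a − b)/√2) = ((0.7472 - 0.0799i), (0.6549 + 0.0799i)).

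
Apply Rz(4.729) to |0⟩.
(-0.713 - 0.7012i)|0⟩

Rz(4.729) = [[e^(−iθ/2), 0], [0, e^(iθ/2)]] with e^(±iθ/2) = cos(θ/2) ± i·sin(θ/2); θ = 4.729, cos(θ/2) ≈ -0.712955, sin(θ/2) ≈ 0.70121.
With a = amp(|0⟩) = 1 and b = amp(|1⟩) = 0:
new amp(|0⟩) = (-0.712955 - 0.70121i)·a = (-0.713 - 0.7012i)
new amp(|1⟩) = (-0.712955 + 0.70121i)·b = 0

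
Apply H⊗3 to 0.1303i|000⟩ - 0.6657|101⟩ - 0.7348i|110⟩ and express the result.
(-0.2354 - 0.2137i)|000⟩ + (0.2354 - 0.2137i)|001⟩ + (-0.2354 + 0.3059i)|010⟩ + (0.2354 + 0.3059i)|011⟩ + (0.2354 + 0.3059i)|100⟩ + (-0.2354 + 0.3059i)|101⟩ + (0.2354 - 0.2137i)|110⟩ + (-0.2354 - 0.2137i)|111⟩

H⊗3 gives amp(|y⟩) = (1/2√2) Σ_x (−1)^(x·y) amp(|x⟩), where x·y is the number of positions in which both x and y have a 1.
|000⟩: (0.1303i - 0.6657 - 0.7348i)/(2√2) = (-0.2354 - 0.2137i)
|001⟩: (0.1303i + 0.6657 - 0.7348i)/(2√2) = (0.2354 - 0.2137i)
|010⟩: (0.1303i - 0.6657 + 0.7348i)/(2√2) = (-0.2354 + 0.3059i)
|011⟩: (0.1303i + 0.6657 + 0.7348i)/(2√2) = (0.2354 + 0.3059i)
|100⟩: (0.1303i + 0.6657 + 0.7348i)/(2√2) = (0.2354 + 0.3059i)
|101⟩: (0.1303i - 0.6657 + 0.7348i)/(2√2) = (-0.2354 + 0.3059i)
|110⟩: (0.1303i + 0.6657 - 0.7348i)/(2√2) = (0.2354 - 0.2137i)
|111⟩: (0.1303i - 0.6657 - 0.7348i)/(2√2) = (-0.2354 - 0.2137i)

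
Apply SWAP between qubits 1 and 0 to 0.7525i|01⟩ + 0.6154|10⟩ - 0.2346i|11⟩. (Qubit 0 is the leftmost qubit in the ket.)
0.6154|01⟩ + 0.7525i|10⟩ - 0.2346i|11⟩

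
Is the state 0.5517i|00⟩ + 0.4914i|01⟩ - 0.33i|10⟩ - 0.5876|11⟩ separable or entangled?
Entangled

Writing the state as a|00⟩ + b|01⟩ + c|10⟩ + d|11⟩, it is a product state iff ad − bc = 0.
Here (a, b, c, d) = (0.5517i, 0.4914i, -0.33i, -0.5876): ad − bc = (0.5517i)(-0.5876) − (0.4914i)(-0.33i) = (-0.1622 - 0.3242i) ≠ 0, so the state is entangled.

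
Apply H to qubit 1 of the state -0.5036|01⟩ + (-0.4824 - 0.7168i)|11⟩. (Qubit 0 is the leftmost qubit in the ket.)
-0.3561|00⟩ + 0.3561|01⟩ + (-0.3411 - 0.5069i)|10⟩ + (0.3411 + 0.5069i)|11⟩

H on qubit 1 mixes each pair of kets that differ only in qubit 1: amplitudes (a, b) of (|…0…⟩, |…1…⟩) become ((a + b)/√2, (a − b)/√2). Kets absent from the input have amplitude 0.
(|00⟩, |01⟩): (a, b) = (0, -0.5036) → (-0.3561, 0.3561)
(|10⟩, |11⟩): (a, b) = (0, (-0.4824 - 0.7168i)) → ((-0.3411 - 0.5069i), (0.3411 + 0.5069i))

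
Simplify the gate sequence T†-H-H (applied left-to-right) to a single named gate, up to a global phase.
T†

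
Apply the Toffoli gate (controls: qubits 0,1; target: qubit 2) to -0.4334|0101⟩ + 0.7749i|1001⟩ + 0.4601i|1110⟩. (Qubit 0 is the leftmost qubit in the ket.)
-0.4334|0101⟩ + 0.7749i|1001⟩ + 0.4601i|1100⟩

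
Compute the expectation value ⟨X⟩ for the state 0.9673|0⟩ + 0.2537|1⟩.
0.4908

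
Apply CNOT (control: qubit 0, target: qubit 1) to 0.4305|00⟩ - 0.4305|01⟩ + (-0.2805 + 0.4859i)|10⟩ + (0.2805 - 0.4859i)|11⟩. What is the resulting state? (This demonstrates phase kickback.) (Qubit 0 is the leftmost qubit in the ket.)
0.4305|00⟩ - 0.4305|01⟩ + (0.2805 - 0.4859i)|10⟩ + (-0.2805 + 0.4859i)|11⟩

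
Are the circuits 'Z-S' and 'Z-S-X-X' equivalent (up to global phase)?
Yes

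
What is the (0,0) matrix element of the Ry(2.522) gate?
0.3049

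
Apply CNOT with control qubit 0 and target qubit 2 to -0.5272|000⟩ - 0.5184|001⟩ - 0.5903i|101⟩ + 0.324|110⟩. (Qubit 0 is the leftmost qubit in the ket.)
-0.5272|000⟩ - 0.5184|001⟩ - 0.5903i|100⟩ + 0.324|111⟩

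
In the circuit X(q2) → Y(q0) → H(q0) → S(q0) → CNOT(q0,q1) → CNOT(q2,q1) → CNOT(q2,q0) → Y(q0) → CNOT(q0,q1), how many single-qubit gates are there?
5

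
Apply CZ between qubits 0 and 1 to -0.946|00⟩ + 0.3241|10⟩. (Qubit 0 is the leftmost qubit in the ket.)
-0.946|00⟩ + 0.3241|10⟩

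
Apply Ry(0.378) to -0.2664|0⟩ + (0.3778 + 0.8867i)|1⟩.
(-0.3326 - 0.1666i)|0⟩ + (0.321 + 0.8709i)|1⟩

Ry(0.378) = [[cos(θ/2), −sin(θ/2)], [sin(θ/2), cos(θ/2)]]; θ = 0.378, cos(θ/2) ≈ 0.982193, sin(θ/2) ≈ 0.187877.
With a = amp(|0⟩) = -0.2664 and b = amp(|1⟩) = (0.3778 + 0.8867i):
new amp(|0⟩) = (0.982193)·a + (-0.187877)·b = (-0.3326 - 0.1666i)
new amp(|1⟩) = (0.187877)·a + (0.982193)·b = (0.321 + 0.8709i)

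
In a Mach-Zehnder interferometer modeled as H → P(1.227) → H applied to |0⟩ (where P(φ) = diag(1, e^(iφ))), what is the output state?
(0.6685 + 0.4707i)|0⟩ + (0.3315 - 0.4707i)|1⟩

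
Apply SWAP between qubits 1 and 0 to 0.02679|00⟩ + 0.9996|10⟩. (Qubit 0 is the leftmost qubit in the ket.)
0.02679|00⟩ + 0.9996|01⟩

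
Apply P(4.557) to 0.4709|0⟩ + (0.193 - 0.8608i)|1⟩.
0.4709|0⟩ + (-0.8803 - 0.05745i)|1⟩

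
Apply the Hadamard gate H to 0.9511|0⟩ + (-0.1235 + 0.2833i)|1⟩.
(0.5852 + 0.2003i)|0⟩ + (0.7599 - 0.2003i)|1⟩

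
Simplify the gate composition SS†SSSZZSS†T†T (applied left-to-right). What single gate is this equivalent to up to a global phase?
S†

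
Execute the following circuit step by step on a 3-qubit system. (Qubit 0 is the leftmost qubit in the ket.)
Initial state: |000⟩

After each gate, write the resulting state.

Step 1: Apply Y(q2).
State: i|001⟩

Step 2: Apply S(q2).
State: -|001⟩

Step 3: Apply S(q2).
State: -i|001⟩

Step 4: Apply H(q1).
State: -(1/√2)i|001⟩ - (1/√2)i|011⟩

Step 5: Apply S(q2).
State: 1/√2|001⟩ + 1/√2|011⟩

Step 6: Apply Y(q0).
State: (1/√2)i|101⟩ + (1/√2)i|111⟩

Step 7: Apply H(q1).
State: i|101⟩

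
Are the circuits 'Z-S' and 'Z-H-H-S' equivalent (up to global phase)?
Yes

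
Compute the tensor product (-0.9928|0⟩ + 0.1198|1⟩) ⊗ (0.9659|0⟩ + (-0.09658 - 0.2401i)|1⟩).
-0.9589|00⟩ + (0.09588 + 0.2384i)|01⟩ + 0.1157|10⟩ + (-0.01157 - 0.02876i)|11⟩

amp(|b₁b₂…⟩) = product of the factor amplitudes for bits b₁, b₂, …; only kets whose every factor amplitude is nonzero survive.
|00⟩: (-0.9928)(0.9659) = -0.9589
|01⟩: (-0.9928)(-0.09658 - 0.2401i) = (0.09588 + 0.2384i)
|10⟩: (0.1198)(0.9659) = 0.1157
|11⟩: (0.1198)(-0.09658 - 0.2401i) = (-0.01157 - 0.02876i)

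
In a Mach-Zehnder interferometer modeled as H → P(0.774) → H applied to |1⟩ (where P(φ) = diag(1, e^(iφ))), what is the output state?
(0.1424 - 0.3495i)|0⟩ + (0.8576 + 0.3495i)|1⟩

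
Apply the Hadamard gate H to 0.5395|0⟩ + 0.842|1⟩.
0.9769|0⟩ - 0.2139|1⟩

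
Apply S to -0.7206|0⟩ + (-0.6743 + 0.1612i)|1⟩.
-0.7206|0⟩ + (-0.1612 - 0.6743i)|1⟩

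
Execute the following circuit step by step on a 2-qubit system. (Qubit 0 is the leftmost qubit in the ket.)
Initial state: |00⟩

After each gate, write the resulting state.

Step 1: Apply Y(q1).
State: i|01⟩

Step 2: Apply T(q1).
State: (-1/√2 + (1/√2)i)|01⟩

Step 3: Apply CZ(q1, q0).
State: (-1/√2 + (1/√2)i)|01⟩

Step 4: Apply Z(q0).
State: (-1/√2 + (1/√2)i)|01⟩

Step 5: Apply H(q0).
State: (-1/2 + (1/2)i)|01⟩ + (-1/2 + (1/2)i)|11⟩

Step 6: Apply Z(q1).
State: (1/2 - (1/2)i)|01⟩ + (1/2 - (1/2)i)|11⟩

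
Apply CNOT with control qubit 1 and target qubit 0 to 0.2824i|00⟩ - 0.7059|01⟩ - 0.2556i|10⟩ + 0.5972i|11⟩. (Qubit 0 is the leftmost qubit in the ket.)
0.2824i|00⟩ + 0.5972i|01⟩ - 0.2556i|10⟩ - 0.7059|11⟩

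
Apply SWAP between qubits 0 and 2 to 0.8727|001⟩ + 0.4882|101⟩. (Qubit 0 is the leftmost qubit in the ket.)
0.8727|100⟩ + 0.4882|101⟩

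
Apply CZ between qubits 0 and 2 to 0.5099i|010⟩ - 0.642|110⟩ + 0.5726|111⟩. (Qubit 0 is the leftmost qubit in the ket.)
0.5099i|010⟩ - 0.642|110⟩ - 0.5726|111⟩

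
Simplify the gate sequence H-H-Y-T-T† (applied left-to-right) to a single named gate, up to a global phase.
Y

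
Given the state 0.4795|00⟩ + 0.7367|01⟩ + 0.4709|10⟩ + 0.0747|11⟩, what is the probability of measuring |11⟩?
0.00558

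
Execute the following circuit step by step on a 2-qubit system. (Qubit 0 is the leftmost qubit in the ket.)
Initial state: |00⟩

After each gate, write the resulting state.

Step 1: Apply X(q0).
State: |10⟩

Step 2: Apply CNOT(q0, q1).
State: |11⟩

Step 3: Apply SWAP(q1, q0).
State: |11⟩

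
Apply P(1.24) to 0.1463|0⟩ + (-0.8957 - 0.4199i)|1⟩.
0.1463|0⟩ + (0.1062 - 0.9835i)|1⟩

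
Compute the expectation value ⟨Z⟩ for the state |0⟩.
1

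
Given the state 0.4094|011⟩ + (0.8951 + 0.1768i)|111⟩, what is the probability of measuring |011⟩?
0.1676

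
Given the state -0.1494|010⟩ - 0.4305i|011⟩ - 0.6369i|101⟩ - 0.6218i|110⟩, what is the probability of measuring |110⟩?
0.3866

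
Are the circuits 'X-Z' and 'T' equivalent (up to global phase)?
No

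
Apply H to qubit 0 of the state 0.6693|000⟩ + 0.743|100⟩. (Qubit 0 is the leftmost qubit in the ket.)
0.9986|000⟩ - 0.05211|100⟩

H on qubit 0 mixes each pair of kets that differ only in qubit 0: amplitudes (a, b) of (|…0…⟩, |…1…⟩) become ((a + b)/√2, (a − b)/√2). Kets absent from the input have amplitude 0.
(|000⟩, |100⟩): (a, b) = (0.6693, 0.743) → (0.9986, -0.05211)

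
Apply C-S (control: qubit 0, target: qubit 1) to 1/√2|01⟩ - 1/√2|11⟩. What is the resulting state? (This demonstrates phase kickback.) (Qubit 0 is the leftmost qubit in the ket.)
1/√2|01⟩ - (1/√2)i|11⟩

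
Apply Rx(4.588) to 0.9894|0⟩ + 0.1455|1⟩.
(-0.6548 - 0.1091i)|0⟩ + (-0.09629 - 0.7417i)|1⟩

Rx(4.588) = [[cos(θ/2), −i·sin(θ/2)], [−i·sin(θ/2), cos(θ/2)]]; θ = 4.588, cos(θ/2) ≈ -0.66179, sin(θ/2) ≈ 0.749689.
With a = amp(|0⟩) = 0.9894 and b = amp(|1⟩) = 0.1455:
new amp(|0⟩) = (-0.66179)·a + (-0.749689i)·b = (-0.6548 - 0.1091i)
new amp(|1⟩) = (-0.749689i)·a + (-0.66179)·b = (-0.09629 - 0.7417i)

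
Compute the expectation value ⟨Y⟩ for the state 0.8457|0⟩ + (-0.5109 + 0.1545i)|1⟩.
0.2613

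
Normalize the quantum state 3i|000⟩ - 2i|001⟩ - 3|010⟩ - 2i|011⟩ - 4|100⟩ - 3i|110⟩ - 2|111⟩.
0.4045i|000⟩ - 0.2697i|001⟩ - 0.4045|010⟩ - 0.2697i|011⟩ - 0.5394|100⟩ - 0.4045i|110⟩ - 0.2697|111⟩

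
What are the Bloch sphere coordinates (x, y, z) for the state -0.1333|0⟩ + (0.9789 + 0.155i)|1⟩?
(-0.261, -0.04132, -0.9645)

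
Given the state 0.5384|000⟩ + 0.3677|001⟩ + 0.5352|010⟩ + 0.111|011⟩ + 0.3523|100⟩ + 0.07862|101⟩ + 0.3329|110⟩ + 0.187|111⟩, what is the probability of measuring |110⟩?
0.1108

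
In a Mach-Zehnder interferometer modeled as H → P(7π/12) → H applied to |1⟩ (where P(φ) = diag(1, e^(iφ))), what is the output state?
(0.6294 - 0.483i)|0⟩ + (0.3706 + 0.483i)|1⟩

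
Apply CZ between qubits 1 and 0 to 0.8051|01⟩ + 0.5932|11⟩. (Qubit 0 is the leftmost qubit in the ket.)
0.8051|01⟩ - 0.5932|11⟩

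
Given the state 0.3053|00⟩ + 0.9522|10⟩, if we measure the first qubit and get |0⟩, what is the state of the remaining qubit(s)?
|0⟩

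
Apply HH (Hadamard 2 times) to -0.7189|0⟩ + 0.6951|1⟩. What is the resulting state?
-0.7189|0⟩ + 0.6951|1⟩

H² = I, so an even number of Hadamards cancels: H^2 = I and the state is unchanged.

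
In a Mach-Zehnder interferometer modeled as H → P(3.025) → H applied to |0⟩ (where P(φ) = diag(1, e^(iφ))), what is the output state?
(0.003395 + 0.05816i)|0⟩ + (0.9966 - 0.05816i)|1⟩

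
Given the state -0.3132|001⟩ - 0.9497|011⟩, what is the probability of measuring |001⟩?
0.09809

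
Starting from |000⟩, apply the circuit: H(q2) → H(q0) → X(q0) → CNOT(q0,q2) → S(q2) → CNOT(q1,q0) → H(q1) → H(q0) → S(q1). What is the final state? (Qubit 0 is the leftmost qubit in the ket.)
1/2|000⟩ + (1/2)i|001⟩ + (1/2)i|010⟩ - 1/2|011⟩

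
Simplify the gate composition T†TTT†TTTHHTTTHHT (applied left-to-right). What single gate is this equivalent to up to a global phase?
T†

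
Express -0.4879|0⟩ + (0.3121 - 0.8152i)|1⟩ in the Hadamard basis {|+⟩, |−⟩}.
(-0.1243 - 0.5764i)|+⟩ + (-0.5657 + 0.5764i)|−⟩

With |ψ⟩ = α|0⟩ + β|1⟩, the Hadamard-basis coefficients are ⟨+|ψ⟩ = (α + β)/√2 and ⟨−|ψ⟩ = (α − β)/√2.
Here α = -0.4879, β = (0.3121 - 0.8152i): (α + β)/√2 = (-0.1243 - 0.5764i), (α − β)/√2 = (-0.5657 + 0.5764i).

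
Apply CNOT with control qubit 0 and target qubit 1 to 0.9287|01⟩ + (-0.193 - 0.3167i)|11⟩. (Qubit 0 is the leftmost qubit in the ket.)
0.9287|01⟩ + (-0.193 - 0.3167i)|10⟩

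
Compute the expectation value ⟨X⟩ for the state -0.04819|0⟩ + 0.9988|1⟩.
-0.09626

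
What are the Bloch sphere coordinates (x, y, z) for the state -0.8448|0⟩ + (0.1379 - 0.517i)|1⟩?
(-0.233, 0.8735, 0.4274)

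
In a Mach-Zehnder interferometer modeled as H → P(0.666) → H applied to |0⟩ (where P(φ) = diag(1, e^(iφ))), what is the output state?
(0.8931 + 0.3089i)|0⟩ + (0.1069 - 0.3089i)|1⟩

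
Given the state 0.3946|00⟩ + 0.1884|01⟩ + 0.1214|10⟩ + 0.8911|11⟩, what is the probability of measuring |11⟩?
0.7941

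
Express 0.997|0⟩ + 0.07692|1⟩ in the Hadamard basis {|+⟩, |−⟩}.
0.7594|+⟩ + 0.6506|−⟩

With |ψ⟩ = α|0⟩ + β|1⟩, the Hadamard-basis coefficients are ⟨+|ψ⟩ = (α + β)/√2 and ⟨−|ψ⟩ = (α − β)/√2.
Here α = 0.997, β = 0.07692: (α + β)/√2 = 0.7594, (α − β)/√2 = 0.6506.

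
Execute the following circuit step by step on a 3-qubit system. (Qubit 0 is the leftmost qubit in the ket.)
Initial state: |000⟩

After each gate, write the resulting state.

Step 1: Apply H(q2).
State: 1/√2|000⟩ + 1/√2|001⟩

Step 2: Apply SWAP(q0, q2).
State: 1/√2|000⟩ + 1/√2|100⟩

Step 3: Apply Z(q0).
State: 1/√2|000⟩ - 1/√2|100⟩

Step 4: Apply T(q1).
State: 1/√2|000⟩ - 1/√2|100⟩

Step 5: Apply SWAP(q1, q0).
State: 1/√2|000⟩ - 1/√2|010⟩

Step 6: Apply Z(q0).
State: 1/√2|000⟩ - 1/√2|010⟩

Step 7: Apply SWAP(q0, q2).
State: 1/√2|000⟩ - 1/√2|010⟩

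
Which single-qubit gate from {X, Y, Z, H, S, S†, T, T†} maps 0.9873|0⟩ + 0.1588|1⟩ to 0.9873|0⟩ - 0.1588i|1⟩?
S†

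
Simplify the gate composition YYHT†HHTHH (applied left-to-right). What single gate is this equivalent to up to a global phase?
H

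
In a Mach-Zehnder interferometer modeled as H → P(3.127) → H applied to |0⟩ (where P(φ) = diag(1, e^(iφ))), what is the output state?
(0.00005324 + 0.007296i)|0⟩ + (0.9999 - 0.007296i)|1⟩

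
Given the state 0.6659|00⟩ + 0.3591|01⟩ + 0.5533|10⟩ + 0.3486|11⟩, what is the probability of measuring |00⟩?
0.4434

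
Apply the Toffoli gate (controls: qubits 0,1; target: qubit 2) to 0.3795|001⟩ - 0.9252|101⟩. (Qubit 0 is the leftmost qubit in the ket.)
0.3795|001⟩ - 0.9252|101⟩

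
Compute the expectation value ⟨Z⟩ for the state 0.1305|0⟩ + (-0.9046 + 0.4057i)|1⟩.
-0.9659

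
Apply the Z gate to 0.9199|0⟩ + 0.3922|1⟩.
0.9199|0⟩ - 0.3922|1⟩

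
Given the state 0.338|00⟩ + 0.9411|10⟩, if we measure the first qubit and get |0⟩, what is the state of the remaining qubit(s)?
|0⟩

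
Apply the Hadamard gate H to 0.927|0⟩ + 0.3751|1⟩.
0.9207|0⟩ + 0.3903|1⟩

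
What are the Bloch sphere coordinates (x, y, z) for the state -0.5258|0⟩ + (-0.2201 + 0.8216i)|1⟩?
(0.2315, -0.864, -0.447)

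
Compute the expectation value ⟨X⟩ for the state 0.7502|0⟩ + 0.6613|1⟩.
0.9922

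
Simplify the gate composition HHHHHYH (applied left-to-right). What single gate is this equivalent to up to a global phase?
Y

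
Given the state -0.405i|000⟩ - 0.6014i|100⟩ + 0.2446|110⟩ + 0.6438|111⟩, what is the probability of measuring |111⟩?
0.4145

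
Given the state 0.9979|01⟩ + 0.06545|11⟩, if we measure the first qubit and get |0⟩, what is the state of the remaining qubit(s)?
|1⟩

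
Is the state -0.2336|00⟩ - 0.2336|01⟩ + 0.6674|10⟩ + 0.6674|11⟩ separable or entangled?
Separable

Writing the state as a|00⟩ + b|01⟩ + c|10⟩ + d|11⟩, it is a product state iff ad − bc = 0.
Here (a, b, c, d) = (-0.2336, -0.2336, 0.6674, 0.6674): ad − bc = (-0.2336)(0.6674) − (-0.2336)(0.6674) = 0, so the state is separable.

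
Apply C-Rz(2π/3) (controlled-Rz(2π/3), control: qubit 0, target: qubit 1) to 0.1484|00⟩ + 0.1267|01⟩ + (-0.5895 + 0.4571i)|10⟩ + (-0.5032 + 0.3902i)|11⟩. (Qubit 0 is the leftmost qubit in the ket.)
0.1484|00⟩ + 0.1267|01⟩ + (0.1011 + 0.7391i)|10⟩ + (-0.5895 - 0.2407i)|11⟩

C-Rz(2π/3) leaves the control-|0⟩ kets |00⟩, |01⟩ unchanged and applies Rz(2π/3) to qubit 1 on the control-|1⟩ pair (|10⟩, |11⟩).
Rz(2π/3) = [[e^(−iθ/2), 0], [0, e^(iθ/2)]] with e^(±iθ/2) = cos(θ/2) ± i·sin(θ/2); θ = 2π/3, cos(θ/2) ≈ 0.5, sin(θ/2) ≈ 0.866025.
With a = amp(|10⟩) = (-0.5895 + 0.4571i) and b = amp(|11⟩) = (-0.5032 + 0.3902i):
new amp(|10⟩) = (0.5 - 0.866025i)·a = (0.1011 + 0.7391i)
new amp(|11⟩) = (0.5 + 0.866025i)·b = (-0.5895 - 0.2407i)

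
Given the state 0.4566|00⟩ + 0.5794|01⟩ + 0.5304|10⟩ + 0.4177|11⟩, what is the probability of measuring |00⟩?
0.2085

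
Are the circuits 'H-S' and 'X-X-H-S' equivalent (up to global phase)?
Yes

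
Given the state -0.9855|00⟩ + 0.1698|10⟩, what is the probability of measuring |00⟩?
0.9712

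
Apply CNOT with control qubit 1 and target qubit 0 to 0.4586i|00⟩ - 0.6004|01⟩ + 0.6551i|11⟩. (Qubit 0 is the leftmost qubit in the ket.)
0.4586i|00⟩ + 0.6551i|01⟩ - 0.6004|11⟩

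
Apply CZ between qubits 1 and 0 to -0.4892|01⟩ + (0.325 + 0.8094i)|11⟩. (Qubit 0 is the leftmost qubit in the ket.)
-0.4892|01⟩ + (-0.325 - 0.8094i)|11⟩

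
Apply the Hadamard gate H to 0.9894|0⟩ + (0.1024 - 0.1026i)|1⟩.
(0.772 - 0.07255i)|0⟩ + (0.6272 + 0.07255i)|1⟩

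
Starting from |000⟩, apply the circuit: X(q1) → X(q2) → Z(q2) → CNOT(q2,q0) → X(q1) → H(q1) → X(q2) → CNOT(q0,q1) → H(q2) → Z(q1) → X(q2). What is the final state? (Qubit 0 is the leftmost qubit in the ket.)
-1/2|100⟩ - 1/2|101⟩ + 1/2|110⟩ + 1/2|111⟩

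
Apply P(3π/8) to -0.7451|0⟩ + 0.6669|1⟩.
-0.7451|0⟩ + (0.2552 + 0.6161i)|1⟩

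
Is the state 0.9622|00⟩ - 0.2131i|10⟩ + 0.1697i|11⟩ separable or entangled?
Entangled

Writing the state as a|00⟩ + b|01⟩ + c|10⟩ + d|11⟩, it is a product state iff ad − bc = 0.
Here (a, b, c, d) = (0.9622, 0, -0.2131i, 0.1697i): ad − bc = (0.9622)(0.1697i) − (0)(-0.2131i) = 0.1633i ≠ 0, so the state is entangled.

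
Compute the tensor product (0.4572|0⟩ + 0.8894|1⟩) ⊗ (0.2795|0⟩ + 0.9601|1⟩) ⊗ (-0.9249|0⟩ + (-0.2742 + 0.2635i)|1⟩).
-0.1182|000⟩ + (-0.03504 + 0.03367i)|001⟩ - 0.406|010⟩ + (-0.1204 + 0.1157i)|011⟩ - 0.2299|100⟩ + (-0.06816 + 0.0655i)|101⟩ - 0.7898|110⟩ + (-0.2341 + 0.225i)|111⟩

amp(|b₁b₂…⟩) = product of the factor amplitudes for bits b₁, b₂, …; only kets whose every factor amplitude is nonzero survive.
|000⟩: (0.4572)(0.2795)(-0.9249) = -0.1182
|001⟩: (0.4572)(0.2795)(-0.2742 + 0.2635i) = (-0.03504 + 0.03367i)
|010⟩: (0.4572)(0.9601)(-0.9249) = -0.406
|011⟩: (0.4572)(0.9601)(-0.2742 + 0.2635i) = (-0.1204 + 0.1157i)
|100⟩: (0.8894)(0.2795)(-0.9249) = -0.2299
|101⟩: (0.8894)(0.2795)(-0.2742 + 0.2635i) = (-0.06816 + 0.0655i)
|110⟩: (0.8894)(0.9601)(-0.9249) = -0.7898
|111⟩: (0.8894)(0.9601)(-0.2742 + 0.2635i) = (-0.2341 + 0.225i)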